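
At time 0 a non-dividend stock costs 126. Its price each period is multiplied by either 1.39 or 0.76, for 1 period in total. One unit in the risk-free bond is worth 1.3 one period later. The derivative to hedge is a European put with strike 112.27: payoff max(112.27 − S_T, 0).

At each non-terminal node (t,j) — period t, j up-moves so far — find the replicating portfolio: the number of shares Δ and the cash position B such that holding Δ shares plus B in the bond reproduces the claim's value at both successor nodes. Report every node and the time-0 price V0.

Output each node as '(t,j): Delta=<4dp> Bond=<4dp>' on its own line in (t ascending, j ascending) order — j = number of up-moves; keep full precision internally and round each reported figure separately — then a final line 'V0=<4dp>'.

(0,0): Delta=-0.2080 Bond=28.0206
V0=1.8143

No-arbitrage ⇒ martingale measure with p* = (R−d)/(u−d) = 0.8571.
Terminal payoffs: V(1,0)=16.5100, V(1,1)=0.0000
Node (0,0) S=126.0000: V=(p*·0.0000+(1−p*)·16.5100)/1.3=1.8143; Δ=(0.0000−16.5100)/(175.1400−95.7600)=-0.2080; B=V−Δ·S=28.0206
Root portfolio cost Δ·126+B reproduces V0=1.8143.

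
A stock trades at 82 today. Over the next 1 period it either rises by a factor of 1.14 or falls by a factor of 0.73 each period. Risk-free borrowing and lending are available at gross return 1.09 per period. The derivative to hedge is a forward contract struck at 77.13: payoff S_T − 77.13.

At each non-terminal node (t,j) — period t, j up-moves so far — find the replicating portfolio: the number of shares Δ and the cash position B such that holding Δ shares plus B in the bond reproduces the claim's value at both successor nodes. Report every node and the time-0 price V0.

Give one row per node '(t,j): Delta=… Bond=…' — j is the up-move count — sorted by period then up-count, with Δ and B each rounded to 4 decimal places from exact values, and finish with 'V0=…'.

(0,0): Delta=1.0000 Bond=-70.7615
V0=11.2385

Risk-neutral probability p* = (R−d)/(u−d) = (1.09−0.73)/(1.14−0.73) = 0.8780.
At expiry t=1: V(1,0)=-17.2700, V(1,1)=16.3500
  t=0,j=0: stock 82.0000 → up 93.4800 (V=16.3500), down 59.8600 (V=-17.2700). Price 11.2385; hedge Δ=1.0000, bond B=-70.7615.
The time-0 hedge costs 11.2385, which is the no-arbitrage price.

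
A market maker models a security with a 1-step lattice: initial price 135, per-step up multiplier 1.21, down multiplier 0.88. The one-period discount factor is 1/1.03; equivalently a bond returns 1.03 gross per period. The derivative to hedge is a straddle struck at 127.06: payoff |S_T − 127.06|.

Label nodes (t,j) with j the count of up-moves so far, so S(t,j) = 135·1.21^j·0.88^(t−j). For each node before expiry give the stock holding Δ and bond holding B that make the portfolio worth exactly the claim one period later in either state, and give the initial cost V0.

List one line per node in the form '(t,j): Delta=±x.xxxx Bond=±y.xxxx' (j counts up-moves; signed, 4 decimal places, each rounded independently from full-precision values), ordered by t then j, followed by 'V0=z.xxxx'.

Under the risk-neutral measure, an up-move has probability p* = (R−d)/(u−d) = 0.4545 and values discount at R = 1.03.
At expiry t=1: V(1,0)=8.2600, V(1,1)=36.2900
(0,0): S=135.0000. Δ = (V_up−V_dn)/(S_up−S_dn) = (36.2900−8.2600)/(163.3500−118.8000) = 0.6292. V = [p*·36.2900 + (1−p*)·8.2600]/1.03 = 20.3892. B = V − Δ·S = -64.5502.
Check: Δ(0,0)·S0 + B(0,0) = 20.3892 = V0.

(0,0): Delta=0.6292 Bond=-64.5502
V0=20.3892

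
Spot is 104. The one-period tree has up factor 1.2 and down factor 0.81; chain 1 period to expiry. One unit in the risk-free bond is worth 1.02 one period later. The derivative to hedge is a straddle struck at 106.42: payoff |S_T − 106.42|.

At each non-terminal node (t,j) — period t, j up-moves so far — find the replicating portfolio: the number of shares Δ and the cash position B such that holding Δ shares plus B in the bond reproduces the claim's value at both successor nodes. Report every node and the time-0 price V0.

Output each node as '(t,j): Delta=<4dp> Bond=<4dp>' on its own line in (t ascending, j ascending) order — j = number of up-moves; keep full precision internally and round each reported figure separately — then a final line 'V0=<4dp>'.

Risk-neutral probability p* = (R−d)/(u−d) = (1.02−0.81)/(1.2−0.81) = 0.5385.
Terminal values V(1,·): V(1,0)=22.1800, V(1,1)=18.3800
Node (0,0) S=104.0000: V=(p*·18.3800+(1−p*)·22.1800)/1.02=19.7391; Δ=(18.3800−22.1800)/(124.8000−84.2400)=-0.0937; B=V−Δ·S=29.4827
The time-0 hedge costs 19.7391, which is the no-arbitrage price.

(0,0): Delta=-0.0937 Bond=29.4827
V0=19.7391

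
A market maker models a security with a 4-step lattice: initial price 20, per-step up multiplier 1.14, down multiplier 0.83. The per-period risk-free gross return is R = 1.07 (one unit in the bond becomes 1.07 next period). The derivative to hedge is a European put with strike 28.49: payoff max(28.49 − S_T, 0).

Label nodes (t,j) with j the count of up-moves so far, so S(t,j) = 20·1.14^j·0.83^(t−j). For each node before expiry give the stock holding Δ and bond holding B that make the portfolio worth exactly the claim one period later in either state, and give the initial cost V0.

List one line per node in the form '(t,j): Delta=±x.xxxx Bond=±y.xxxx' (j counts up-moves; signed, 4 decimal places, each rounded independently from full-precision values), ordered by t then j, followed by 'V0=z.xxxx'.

Since d<R<u, set p* = (R−d)/(u−d) = 0.7742; price each node as the discounted p*-expectation of its children.
Terminal values V(4,·): V(4,0)=18.9983, V(4,1)=15.4533, V(4,2)=10.5841, V(4,3)=3.8964, V(4,4)=0.0000
(3,0): S=11.4357. Δ = (V_up−V_dn)/(S_up−S_dn) = (15.4533−18.9983)/(13.0367−9.4917) = -1.0000. V = [p*·15.4533 + (1−p*)·18.9983]/1.07 = 15.1904. B = V − Δ·S = 26.6262.
(3,1): S=15.7069. Δ = (V_up−V_dn)/(S_up−S_dn) = (10.5841−15.4533)/(17.9059−13.0367) = -1.0000. V = [p*·10.5841 + (1−p*)·15.4533]/1.07 = 10.9192. B = V − Δ·S = 26.6262.
(3,2): S=21.5734. Δ = (V_up−V_dn)/(S_up−S_dn) = (3.8964−10.5841)/(24.5936−17.9059) = -1.0000. V = [p*·3.8964 + (1−p*)·10.5841]/1.07 = 5.0528. B = V − Δ·S = 26.6262.
(3,3): S=29.6309. Δ = (V_up−V_dn)/(S_up−S_dn) = (0.0000−3.8964)/(33.7792−24.5936) = -0.4242. V = [p*·0.0000 + (1−p*)·3.8964]/1.07 = 0.8223. B = V − Δ·S = 13.3912.
(2,0): S=13.7780. Δ = (V_up−V_dn)/(S_up−S_dn) = (10.9192−15.1904)/(15.7069−11.4357) = -1.0000. V = [p*·10.9192 + (1−p*)·15.1904]/1.07 = 11.1063. B = V − Δ·S = 24.8843.
(2,1): S=18.9240. Δ = (V_up−V_dn)/(S_up−S_dn) = (5.0528−10.9192)/(21.5734−15.7069) = -1.0000. V = [p*·5.0528 + (1−p*)·10.9192]/1.07 = 5.9603. B = V − Δ·S = 24.8843.
(2,2): S=25.9920. Δ = (V_up−V_dn)/(S_up−S_dn) = (0.8223−5.0528)/(29.6309−21.5734) = -0.5250. V = [p*·0.8223 + (1−p*)·5.0528]/1.07 = 1.6613. B = V − Δ·S = 15.3082.
(1,0): S=16.6000. Δ = (V_up−V_dn)/(S_up−S_dn) = (5.9603−11.1063)/(18.9240−13.7780) = -1.0000. V = [p*·5.9603 + (1−p*)·11.1063]/1.07 = 6.6563. B = V − Δ·S = 23.2563.
(1,1): S=22.8000. Δ = (V_up−V_dn)/(S_up−S_dn) = (1.6613−5.9603)/(25.9920−18.9240) = -0.6082. V = [p*·1.6613 + (1−p*)·5.9603]/1.07 = 2.4598. B = V − Δ·S = 16.3276.
(0,0): S=20.0000. Δ = (V_up−V_dn)/(S_up−S_dn) = (2.4598−6.6563)/(22.8000−16.6000) = -0.6769. V = [p*·2.4598 + (1−p*)·6.6563]/1.07 = 3.1845. B = V − Δ·S = 16.7216.
Check: Δ(0,0)·S0 + B(0,0) = 3.1845 = V0.

(0,0): Delta=-0.6769 Bond=16.7216
(1,0): Delta=-1.0000 Bond=23.2563
(1,1): Delta=-0.6082 Bond=16.3276
(2,0): Delta=-1.0000 Bond=24.8843
(2,1): Delta=-1.0000 Bond=24.8843
(2,2): Delta=-0.5250 Bond=15.3082
(3,0): Delta=-1.0000 Bond=26.6262
(3,1): Delta=-1.0000 Bond=26.6262
(3,2): Delta=-1.0000 Bond=26.6262
(3,3): Delta=-0.4242 Bond=13.3912
V0=3.1845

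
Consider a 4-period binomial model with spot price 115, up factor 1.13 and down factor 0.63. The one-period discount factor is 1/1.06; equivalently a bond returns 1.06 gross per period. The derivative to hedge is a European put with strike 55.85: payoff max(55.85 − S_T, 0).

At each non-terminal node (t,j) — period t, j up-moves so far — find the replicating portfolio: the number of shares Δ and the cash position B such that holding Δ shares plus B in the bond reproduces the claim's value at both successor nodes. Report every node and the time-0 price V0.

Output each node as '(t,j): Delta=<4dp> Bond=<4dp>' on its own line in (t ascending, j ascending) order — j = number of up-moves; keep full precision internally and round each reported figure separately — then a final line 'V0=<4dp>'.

Under the risk-neutral measure, an up-move has probability p* = (R−d)/(u−d) = 0.8600 and values discount at R = 1.06.
At expiry t=4: V(4,0)=37.7341, V(4,1)=23.3564, V(4,2)=0.0000, V(4,3)=0.0000, V(4,4)=0.0000
(3,0): S=28.7554. Δ = (V_up−V_dn)/(S_up−S_dn) = (23.3564−37.7341)/(32.4936−18.1159) = -1.0000. V = [p*·23.3564 + (1−p*)·37.7341]/1.06 = 23.9333. B = V − Δ·S = 52.6887.
(3,1): S=51.5772. Δ = (V_up−V_dn)/(S_up−S_dn) = (0.0000−23.3564)/(58.2822−32.4936) = -0.9057. V = [p*·0.0000 + (1−p*)·23.3564]/1.06 = 3.0848. B = V − Δ·S = 49.7976.
(3,2): S=92.5114. Δ = (V_up−V_dn)/(S_up−S_dn) = (0.0000−0.0000)/(104.5379−58.2822) = 0.0000. V = [p*·0.0000 + (1−p*)·0.0000]/1.06 = 0.0000. B = V − Δ·S = 0.0000.
(3,3): S=165.9332. Δ = (V_up−V_dn)/(S_up−S_dn) = (0.0000−0.0000)/(187.5045−104.5379) = 0.0000. V = [p*·0.0000 + (1−p*)·0.0000]/1.06 = 0.0000. B = V − Δ·S = 0.0000.
(2,0): S=45.6435. Δ = (V_up−V_dn)/(S_up−S_dn) = (3.0848−23.9333)/(51.5772−28.7554) = -0.9135. V = [p*·3.0848 + (1−p*)·23.9333]/1.06 = 5.6638. B = V − Δ·S = 47.3607.
(2,1): S=81.8685. Δ = (V_up−V_dn)/(S_up−S_dn) = (0.0000−3.0848)/(92.5114−51.5772) = -0.0754. V = [p*·0.0000 + (1−p*)·3.0848]/1.06 = 0.4074. B = V − Δ·S = 6.5770.
(2,2): S=146.8435. Δ = (V_up−V_dn)/(S_up−S_dn) = (0.0000−0.0000)/(165.9332−92.5114) = 0.0000. V = [p*·0.0000 + (1−p*)·0.0000]/1.06 = 0.0000. B = V − Δ·S = 0.0000.
(1,0): S=72.4500. Δ = (V_up−V_dn)/(S_up−S_dn) = (0.4074−5.6638)/(81.8685−45.6435) = -0.1451. V = [p*·0.4074 + (1−p*)·5.6638]/1.06 = 1.0786. B = V − Δ·S = 11.5913.
(1,1): S=129.9500. Δ = (V_up−V_dn)/(S_up−S_dn) = (0.0000−0.4074)/(146.8435−81.8685) = -0.0063. V = [p*·0.0000 + (1−p*)·0.4074]/1.06 = 0.0538. B = V − Δ·S = 0.8687.
(0,0): S=115.0000. Δ = (V_up−V_dn)/(S_up−S_dn) = (0.0538−1.0786)/(129.9500−72.4500) = -0.0178. V = [p*·0.0538 + (1−p*)·1.0786]/1.06 = 0.1861. B = V − Δ·S = 2.2357.
The time-0 hedge costs 0.1861, which is the no-arbitrage price.

(0,0): Delta=-0.0178 Bond=2.2357
(1,0): Delta=-0.1451 Bond=11.5913
(1,1): Delta=-0.0063 Bond=0.8687
(2,0): Delta=-0.9135 Bond=47.3607
(2,1): Delta=-0.0754 Bond=6.5770
(2,2): Delta=0.0000 Bond=0.0000
(3,0): Delta=-1.0000 Bond=52.6887
(3,1): Delta=-0.9057 Bond=49.7976
(3,2): Delta=0.0000 Bond=0.0000
(3,3): Delta=0.0000 Bond=0.0000
V0=0.1861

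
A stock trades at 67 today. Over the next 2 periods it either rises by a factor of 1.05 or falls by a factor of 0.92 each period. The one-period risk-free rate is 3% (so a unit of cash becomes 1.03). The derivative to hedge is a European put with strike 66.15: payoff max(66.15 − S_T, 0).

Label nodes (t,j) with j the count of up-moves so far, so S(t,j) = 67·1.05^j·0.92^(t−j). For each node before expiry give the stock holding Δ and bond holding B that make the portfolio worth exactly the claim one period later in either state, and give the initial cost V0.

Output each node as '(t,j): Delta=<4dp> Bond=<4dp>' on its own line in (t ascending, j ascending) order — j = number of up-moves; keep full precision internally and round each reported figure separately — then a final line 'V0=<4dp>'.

No-arbitrage ⇒ martingale measure with p* = (R−d)/(u−d) = 0.8462.
Payoff layer (t=2): V(2,0)=9.4412, V(2,1)=1.4280, V(2,2)=0.0000
  t=1,j=0: stock 61.6400 → up 64.7220 (V=1.4280), down 56.7088 (V=9.4412). Price 2.5833; hedge Δ=-1.0000, bond B=64.2233.
  t=1,j=1: stock 70.3500 → up 73.8675 (V=0.0000), down 64.7220 (V=1.4280). Price 0.2133; hedge Δ=-0.1561, bond B=11.1979.
  t=0,j=0: stock 67.0000 → up 70.3500 (V=0.2133), down 61.6400 (V=2.5833). Price 0.5611; hedge Δ=-0.2721, bond B=18.7919.
Self-financing check: at every node Δ·S+B equals the discounted successor values.

(0,0): Delta=-0.2721 Bond=18.7919
(1,0): Delta=-1.0000 Bond=64.2233
(1,1): Delta=-0.1561 Bond=11.1979
V0=0.5611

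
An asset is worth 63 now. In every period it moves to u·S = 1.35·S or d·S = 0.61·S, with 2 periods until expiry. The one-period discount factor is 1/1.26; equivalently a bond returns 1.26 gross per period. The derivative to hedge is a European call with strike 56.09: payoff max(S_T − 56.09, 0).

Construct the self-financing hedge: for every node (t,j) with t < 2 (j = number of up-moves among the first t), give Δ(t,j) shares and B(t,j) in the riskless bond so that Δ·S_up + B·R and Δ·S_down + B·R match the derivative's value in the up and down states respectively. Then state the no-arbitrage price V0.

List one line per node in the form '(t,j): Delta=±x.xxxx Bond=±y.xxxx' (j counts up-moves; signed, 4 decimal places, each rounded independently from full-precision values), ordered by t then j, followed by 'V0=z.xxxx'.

Since d<R<u, set p* = (R−d)/(u−d) = 0.8784; price each node as the discounted p*-expectation of its children.
Payoff layer (t=2): V(2,0)=0.0000, V(2,1)=0.0000, V(2,2)=58.7275
Node (1,0) S=38.4300: V=(p*·0.0000+(1−p*)·0.0000)/1.26=0.0000; Δ=(0.0000−0.0000)/(51.8805−23.4423)=0.0000; B=V−Δ·S=0.0000
Node (1,1) S=85.0500: V=(p*·58.7275+(1−p*)·0.0000)/1.26=40.9404; Δ=(58.7275−0.0000)/(114.8175−51.8805)=0.9331; B=V−Δ·S=-38.4210
Node (0,0) S=63.0000: V=(p*·40.9404+(1−p*)·0.0000)/1.26=28.5406; Δ=(40.9404−0.0000)/(85.0500−38.4300)=0.8782; B=V−Δ·S=-26.7843
Self-financing check: at every node Δ·S+B equals the discounted successor values.

(0,0): Delta=0.8782 Bond=-26.7843
(1,0): Delta=0.0000 Bond=0.0000
(1,1): Delta=0.9331 Bond=-38.4210
V0=28.5406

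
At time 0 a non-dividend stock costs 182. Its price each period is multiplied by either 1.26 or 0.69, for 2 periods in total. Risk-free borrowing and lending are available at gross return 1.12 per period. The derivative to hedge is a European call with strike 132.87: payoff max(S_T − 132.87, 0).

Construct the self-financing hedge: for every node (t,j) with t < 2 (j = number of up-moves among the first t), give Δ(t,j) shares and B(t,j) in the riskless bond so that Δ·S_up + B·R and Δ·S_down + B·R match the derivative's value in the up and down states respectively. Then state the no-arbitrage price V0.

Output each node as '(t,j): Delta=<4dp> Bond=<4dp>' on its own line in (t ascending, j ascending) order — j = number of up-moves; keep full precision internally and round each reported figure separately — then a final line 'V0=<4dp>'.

(0,0): Delta=0.9023 Bond=-85.9180
(1,0): Delta=0.3543 Bond=-27.4106
(1,1): Delta=1.0000 Bond=-118.6339
V0=78.2996

Since d<R<u, set p* = (R−d)/(u−d) = 0.7544; price each node as the discounted p*-expectation of its children.
At expiry t=2: V(2,0)=0.0000, V(2,1)=25.3608, V(2,2)=156.0732
  t=1,j=0: stock 125.5800 → up 158.2308 (V=25.3608), down 86.6502 (V=0.0000). Price 17.0820; hedge Δ=0.3543, bond B=-27.4106.
  t=1,j=1: stock 229.3200 → up 288.9432 (V=156.0732), down 158.2308 (V=25.3608). Price 110.6861; hedge Δ=1.0000, bond B=-118.6339.
  t=0,j=0: stock 182.0000 → up 229.3200 (V=110.6861), down 125.5800 (V=17.0820). Price 78.2996; hedge Δ=0.9023, bond B=-85.9180.
Check: Δ(0,0)·S0 + B(0,0) = 78.2996 = V0.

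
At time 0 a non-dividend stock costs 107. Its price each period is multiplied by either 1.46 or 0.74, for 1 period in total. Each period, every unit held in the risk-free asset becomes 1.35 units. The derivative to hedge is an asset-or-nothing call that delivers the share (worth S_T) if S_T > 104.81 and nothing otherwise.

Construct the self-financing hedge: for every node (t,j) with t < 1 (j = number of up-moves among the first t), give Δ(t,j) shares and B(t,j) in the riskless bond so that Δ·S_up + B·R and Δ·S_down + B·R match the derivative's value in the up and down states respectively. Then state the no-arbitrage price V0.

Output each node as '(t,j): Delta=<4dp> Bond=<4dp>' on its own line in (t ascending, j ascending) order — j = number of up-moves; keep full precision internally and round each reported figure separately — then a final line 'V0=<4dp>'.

The replicating-portfolio and risk-neutral prices coincide; use p* = (1.35−0.74)/(1.46−0.74) = 0.8472 for the latter.
At expiry t=1: V(1,0)=0.0000, V(1,1)=156.2200
  t=0,j=0: stock 107.0000 → up 156.2200 (V=156.2200), down 79.1800 (V=0.0000). Price 98.0393; hedge Δ=2.0278, bond B=-118.9329.
Check: Δ(0,0)·S0 + B(0,0) = 98.0393 = V0.

(0,0): Delta=2.0278 Bond=-118.9329
V0=98.0393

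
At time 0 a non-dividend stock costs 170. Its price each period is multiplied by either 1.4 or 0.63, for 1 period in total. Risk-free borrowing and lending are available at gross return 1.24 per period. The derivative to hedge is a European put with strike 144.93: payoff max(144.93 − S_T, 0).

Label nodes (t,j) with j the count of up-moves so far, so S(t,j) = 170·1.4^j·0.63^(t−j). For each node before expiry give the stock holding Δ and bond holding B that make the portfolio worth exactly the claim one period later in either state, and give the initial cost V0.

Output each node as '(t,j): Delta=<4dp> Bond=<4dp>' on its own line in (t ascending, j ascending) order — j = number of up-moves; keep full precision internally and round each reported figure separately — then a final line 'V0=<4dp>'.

Under the risk-neutral measure, an up-move has probability p* = (R−d)/(u−d) = 0.7922 and values discount at R = 1.24.
Terminal values V(1,·): V(1,0)=37.8300, V(1,1)=0.0000
Node (0,0) S=170.0000: V=(p*·0.0000+(1−p*)·37.8300)/1.24=6.3393; Δ=(0.0000−37.8300)/(238.0000−107.1000)=-0.2890; B=V−Δ·S=55.4692
Root portfolio cost Δ·170+B reproduces V0=6.3393.

(0,0): Delta=-0.2890 Bond=55.4692
V0=6.3393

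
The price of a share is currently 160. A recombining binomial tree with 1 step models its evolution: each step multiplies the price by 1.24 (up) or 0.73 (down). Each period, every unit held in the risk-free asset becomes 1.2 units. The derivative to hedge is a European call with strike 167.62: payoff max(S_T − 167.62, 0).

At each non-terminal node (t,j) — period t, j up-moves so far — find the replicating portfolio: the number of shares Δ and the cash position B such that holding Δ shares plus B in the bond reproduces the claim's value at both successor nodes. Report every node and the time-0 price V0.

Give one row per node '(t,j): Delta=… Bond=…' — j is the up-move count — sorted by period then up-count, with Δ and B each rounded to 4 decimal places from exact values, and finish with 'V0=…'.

(0,0): Delta=0.3772 Bond=-36.7147
V0=23.6382

Under the risk-neutral measure, an up-move has probability p* = (R−d)/(u−d) = 0.9216 and values discount at R = 1.2.
Terminal values V(1,·): V(1,0)=0.0000, V(1,1)=30.7800
Node (0,0) S=160.0000: V=(p*·30.7800+(1−p*)·0.0000)/1.2=23.6382; Δ=(30.7800−0.0000)/(198.4000−116.8000)=0.3772; B=V−Δ·S=-36.7147
Self-financing check: at every node Δ·S+B equals the discounted successor values.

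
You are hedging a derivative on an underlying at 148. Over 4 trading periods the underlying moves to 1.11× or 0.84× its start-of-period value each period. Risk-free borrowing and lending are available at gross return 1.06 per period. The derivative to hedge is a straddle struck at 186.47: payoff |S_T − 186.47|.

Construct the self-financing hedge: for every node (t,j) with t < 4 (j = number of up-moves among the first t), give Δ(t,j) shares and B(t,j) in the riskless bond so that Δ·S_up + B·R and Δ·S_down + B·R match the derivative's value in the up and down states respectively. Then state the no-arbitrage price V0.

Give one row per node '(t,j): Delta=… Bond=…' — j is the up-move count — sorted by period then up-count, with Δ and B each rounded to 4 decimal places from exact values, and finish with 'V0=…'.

Risk-neutral probability p* = (R−d)/(u−d) = (1.06−0.84)/(1.11−0.84) = 0.8148.
Terminal payoffs: V(4,0)=112.7850, V(4,1)=89.1006, V(4,2)=57.8033, V(4,3)=16.4461, V(4,4)=38.2044
(3,0): S=87.7202. Δ = (V_up−V_dn)/(S_up−S_dn) = (89.1006−112.7850)/(97.3694−73.6850) = -1.0000. V = [p*·89.1006 + (1−p*)·112.7850]/1.06 = 88.1949. B = V − Δ·S = 175.9151.
(3,1): S=115.9160. Δ = (V_up−V_dn)/(S_up−S_dn) = (57.8033−89.1006)/(128.6667−97.3694) = -1.0000. V = [p*·57.8033 + (1−p*)·89.1006]/1.06 = 59.9991. B = V − Δ·S = 175.9151.
(3,2): S=153.1747. Δ = (V_up−V_dn)/(S_up−S_dn) = (16.4461−57.8033)/(170.0239−128.6667) = -1.0000. V = [p*·16.4461 + (1−p*)·57.8033]/1.06 = 22.7404. B = V − Δ·S = 175.9151.
(3,3): S=202.4094. Δ = (V_up−V_dn)/(S_up−S_dn) = (38.2044−16.4461)/(224.6744−170.0239) = 0.3981. V = [p*·38.2044 + (1−p*)·16.4461]/1.06 = 32.2407. B = V − Δ·S = -48.3457.
(2,0): S=104.4288. Δ = (V_up−V_dn)/(S_up−S_dn) = (59.9991−88.1949)/(115.9160−87.7202) = -1.0000. V = [p*·59.9991 + (1−p*)·88.1949]/1.06 = 61.5288. B = V − Δ·S = 165.9576.
(2,1): S=137.9952. Δ = (V_up−V_dn)/(S_up−S_dn) = (22.7404−59.9991)/(153.1747−115.9160) = -1.0000. V = [p*·22.7404 + (1−p*)·59.9991]/1.06 = 27.9624. B = V − Δ·S = 165.9576.
(2,2): S=182.3508. Δ = (V_up−V_dn)/(S_up−S_dn) = (32.2407−22.7404)/(202.4094−153.1747) = 0.1930. V = [p*·32.2407 + (1−p*)·22.7404]/1.06 = 28.7560. B = V − Δ·S = -6.4301.
(1,0): S=124.3200. Δ = (V_up−V_dn)/(S_up−S_dn) = (27.9624−61.5288)/(137.9952−104.4288) = -1.0000. V = [p*·27.9624 + (1−p*)·61.5288]/1.06 = 32.2438. B = V − Δ·S = 156.5638.
(1,1): S=164.2800. Δ = (V_up−V_dn)/(S_up−S_dn) = (28.7560−27.9624)/(182.3508−137.9952) = 0.0179. V = [p*·28.7560 + (1−p*)·27.9624]/1.06 = 26.9897. B = V − Δ·S = 24.0505.
(0,0): S=148.0000. Δ = (V_up−V_dn)/(S_up−S_dn) = (26.9897−32.2438)/(164.2800−124.3200) = -0.1315. V = [p*·26.9897 + (1−p*)·32.2438]/1.06 = 26.3799. B = V − Δ·S = 45.8397.
Each (Δ,B) replicates both successor values, so the strategy is self-financing and V0 is arbitrage-free.

(0,0): Delta=-0.1315 Bond=45.8397
(1,0): Delta=-1.0000 Bond=156.5638
(1,1): Delta=0.0179 Bond=24.0505
(2,0): Delta=-1.0000 Bond=165.9576
(2,1): Delta=-1.0000 Bond=165.9576
(2,2): Delta=0.1930 Bond=-6.4301
(3,0): Delta=-1.0000 Bond=175.9151
(3,1): Delta=-1.0000 Bond=175.9151
(3,2): Delta=-1.0000 Bond=175.9151
(3,3): Delta=0.3981 Bond=-48.3457
V0=26.3799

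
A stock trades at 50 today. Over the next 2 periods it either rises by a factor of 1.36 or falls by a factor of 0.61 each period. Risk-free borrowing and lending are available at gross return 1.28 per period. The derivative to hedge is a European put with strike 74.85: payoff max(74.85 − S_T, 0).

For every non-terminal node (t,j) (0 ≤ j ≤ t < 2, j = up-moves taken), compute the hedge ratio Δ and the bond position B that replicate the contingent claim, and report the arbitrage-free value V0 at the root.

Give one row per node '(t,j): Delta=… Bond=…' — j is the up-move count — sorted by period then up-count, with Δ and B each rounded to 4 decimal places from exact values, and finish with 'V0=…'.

(0,0): Delta=-0.6719 Bond=37.8665
(1,0): Delta=-1.0000 Bond=58.4766
(1,1): Delta=-0.6543 Bond=47.2742
V0=4.2722

Under the risk-neutral measure, an up-move has probability p* = (R−d)/(u−d) = 0.8933 and values discount at R = 1.28.
Payoff layer (t=2): V(2,0)=56.2450, V(2,1)=33.3700, V(2,2)=0.0000
  t=1,j=0: stock 30.5000 → up 41.4800 (V=33.3700), down 18.6050 (V=56.2450). Price 27.9766; hedge Δ=-1.0000, bond B=58.4766.
  t=1,j=1: stock 68.0000 → up 92.4800 (V=0.0000), down 41.4800 (V=33.3700). Price 2.7808; hedge Δ=-0.6543, bond B=47.2742.
  t=0,j=0: stock 50.0000 → up 68.0000 (V=2.7808), down 30.5000 (V=27.9766). Price 4.2722; hedge Δ=-0.6719, bond B=37.8665.
Each (Δ,B) replicates both successor values, so the strategy is self-financing and V0 is arbitrage-free.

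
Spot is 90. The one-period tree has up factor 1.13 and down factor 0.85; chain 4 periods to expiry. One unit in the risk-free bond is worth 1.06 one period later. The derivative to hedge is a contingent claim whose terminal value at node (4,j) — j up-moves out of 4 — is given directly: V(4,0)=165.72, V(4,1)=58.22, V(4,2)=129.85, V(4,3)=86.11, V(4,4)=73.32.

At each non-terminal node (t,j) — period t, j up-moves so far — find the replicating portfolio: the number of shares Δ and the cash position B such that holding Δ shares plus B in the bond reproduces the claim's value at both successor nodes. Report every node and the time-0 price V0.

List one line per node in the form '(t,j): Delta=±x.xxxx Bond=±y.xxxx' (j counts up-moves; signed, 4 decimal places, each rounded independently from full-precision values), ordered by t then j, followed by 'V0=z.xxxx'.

Risk-neutral probability p* = (R−d)/(u−d) = (1.06−0.85)/(1.13−0.85) = 0.7500.
Payoff layer (t=4): V(4,0)=165.7200, V(4,1)=58.2200, V(4,2)=129.8500, V(4,3)=86.1100, V(4,4)=73.3200
  t=3,j=0: stock 55.2712 → up 62.4565 (V=58.2200), down 46.9806 (V=165.7200). Price 80.2783; hedge Δ=-6.9463, bond B=464.2069.
  t=3,j=1: stock 73.4782 → up 83.0304 (V=129.8500), down 62.4565 (V=58.2200). Price 105.6061; hedge Δ=3.4816, bond B=-150.2153.
  t=3,j=2: stock 97.6828 → up 110.3816 (V=86.1100), down 83.0304 (V=129.8500). Price 91.5519; hedge Δ=-1.5992, bond B=247.7662.
  t=3,j=3: stock 129.8607 → up 146.7426 (V=73.3200), down 110.3816 (V=86.1100). Price 72.1863; hedge Δ=-0.3518, bond B=117.8649.
  t=2,j=0: stock 65.0250 → up 73.4782 (V=105.6061), down 55.2712 (V=80.2783). Price 93.6549; hedge Δ=1.3911, bond B=3.1983.
  t=2,j=1: stock 86.4450 → up 97.6828 (V=91.5519), down 73.4782 (V=105.6061). Price 89.6844; hedge Δ=-0.5806, bond B=139.8781.
  t=2,j=2: stock 114.9210 → up 129.8607 (V=72.1863), down 97.6828 (V=91.5519). Price 72.6677; hedge Δ=-0.6018, bond B=141.8304.
  t=1,j=0: stock 76.5000 → up 86.4450 (V=89.6844), down 65.0250 (V=93.6549). Price 85.5443; hedge Δ=-0.1854, bond B=99.7247.
  t=1,j=1: stock 101.7000 → up 114.9210 (V=72.6677), down 86.4450 (V=89.6844). Price 72.5678; hedge Δ=-0.5976, bond B=133.3418.
  t=0,j=0: stock 90.0000 → up 101.7000 (V=72.5678), down 76.5000 (V=85.5443). Price 71.5207; hedge Δ=-0.5149, bond B=117.8656.
Root portfolio cost Δ·90+B reproduces V0=71.5207.

(0,0): Delta=-0.5149 Bond=117.8656
(1,0): Delta=-0.1854 Bond=99.7247
(1,1): Delta=-0.5976 Bond=133.3418
(2,0): Delta=1.3911 Bond=3.1983
(2,1): Delta=-0.5806 Bond=139.8781
(2,2): Delta=-0.6018 Bond=141.8304
(3,0): Delta=-6.9463 Bond=464.2069
(3,1): Delta=3.4816 Bond=-150.2153
(3,2): Delta=-1.5992 Bond=247.7662
(3,3): Delta=-0.3518 Bond=117.8649
V0=71.5207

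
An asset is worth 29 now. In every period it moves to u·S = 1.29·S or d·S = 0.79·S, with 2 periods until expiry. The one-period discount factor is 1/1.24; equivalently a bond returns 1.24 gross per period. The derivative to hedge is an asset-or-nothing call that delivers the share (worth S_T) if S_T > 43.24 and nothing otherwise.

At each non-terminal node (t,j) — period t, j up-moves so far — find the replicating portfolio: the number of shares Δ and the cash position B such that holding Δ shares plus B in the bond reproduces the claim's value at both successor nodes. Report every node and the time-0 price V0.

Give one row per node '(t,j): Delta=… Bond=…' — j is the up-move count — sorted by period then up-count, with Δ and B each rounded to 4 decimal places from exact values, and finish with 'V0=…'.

(0,0): Delta=2.4156 Bond=-44.6307
(1,0): Delta=0.0000 Bond=0.0000
(1,1): Delta=2.5800 Bond=-61.4912
V0=25.4225

No-arbitrage ⇒ martingale measure with p* = (R−d)/(u−d) = 0.9000.
Terminal payoffs: V(2,0)=0.0000, V(2,1)=0.0000, V(2,2)=48.2589
(1,0): S=22.9100. Δ = (V_up−V_dn)/(S_up−S_dn) = (0.0000−0.0000)/(29.5539−18.0989) = 0.0000. V = [p*·0.0000 + (1−p*)·0.0000]/1.24 = 0.0000. B = V − Δ·S = 0.0000.
(1,1): S=37.4100. Δ = (V_up−V_dn)/(S_up−S_dn) = (48.2589−0.0000)/(48.2589−29.5539) = 2.5800. V = [p*·48.2589 + (1−p*)·0.0000]/1.24 = 35.0266. B = V − Δ·S = -61.4912.
(0,0): S=29.0000. Δ = (V_up−V_dn)/(S_up−S_dn) = (35.0266−0.0000)/(37.4100−22.9100) = 2.4156. V = [p*·35.0266 + (1−p*)·0.0000]/1.24 = 25.4225. B = V − Δ·S = -44.6307.
Root portfolio cost Δ·29+B reproduces V0=25.4225.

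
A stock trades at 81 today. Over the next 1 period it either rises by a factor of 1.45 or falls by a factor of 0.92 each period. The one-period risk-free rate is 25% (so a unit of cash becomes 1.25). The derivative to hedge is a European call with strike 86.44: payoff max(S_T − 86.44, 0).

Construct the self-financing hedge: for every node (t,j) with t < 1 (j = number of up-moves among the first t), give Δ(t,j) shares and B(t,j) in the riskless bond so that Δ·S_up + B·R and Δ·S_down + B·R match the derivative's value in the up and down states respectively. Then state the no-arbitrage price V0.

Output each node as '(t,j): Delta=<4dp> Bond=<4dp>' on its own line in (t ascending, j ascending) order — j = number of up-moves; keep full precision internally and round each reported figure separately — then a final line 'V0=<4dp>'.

The replicating-portfolio and risk-neutral prices coincide; use p* = (1.25−0.92)/(1.45−0.92) = 0.6226 for the latter.
At expiry t=1: V(1,0)=0.0000, V(1,1)=31.0100
Node (0,0) S=81.0000: V=(p*·31.0100+(1−p*)·0.0000)/1.25=15.4465; Δ=(31.0100−0.0000)/(117.4500−74.5200)=0.7223; B=V−Δ·S=-43.0629
Each (Δ,B) replicates both successor values, so the strategy is self-financing and V0 is arbitrage-free.

(0,0): Delta=0.7223 Bond=-43.0629
V0=15.4465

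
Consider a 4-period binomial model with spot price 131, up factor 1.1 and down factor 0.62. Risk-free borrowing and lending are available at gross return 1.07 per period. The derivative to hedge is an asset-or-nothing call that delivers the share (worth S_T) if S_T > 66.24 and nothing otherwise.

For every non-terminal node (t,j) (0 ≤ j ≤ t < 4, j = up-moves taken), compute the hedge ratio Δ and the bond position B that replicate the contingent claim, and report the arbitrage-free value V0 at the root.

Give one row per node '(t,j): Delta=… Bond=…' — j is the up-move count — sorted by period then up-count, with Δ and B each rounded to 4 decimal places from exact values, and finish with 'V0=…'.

(0,0): Delta=1.1265 Bond=-17.5550
(1,0): Delta=2.1287 Bond=-100.1804
(1,1): Delta=1.0889 Bond=-13.3574
(2,0): Delta=0.0000 Bond=0.0000
(2,1): Delta=2.2087 Bond=-114.3392
(2,2): Delta=1.0468 Bond=-7.6226
(3,0): Delta=0.0000 Bond=0.0000
(3,1): Delta=0.0000 Bond=0.0000
(3,2): Delta=2.2917 Bond=-130.4992
(3,3): Delta=1.0000 Bond=0.0000
V0=130.0182

The replicating-portfolio and risk-neutral prices coincide; use p* = (1.07−0.62)/(1.1−0.62) = 0.9375 for the latter.
At expiry t=4: V(4,0)=0.0000, V(4,1)=0.0000, V(4,2)=0.0000, V(4,3)=108.1038, V(4,4)=191.7971
Node (3,0) S=31.2210: V=(p*·0.0000+(1−p*)·0.0000)/1.07=0.0000; Δ=(0.0000−0.0000)/(34.3431−19.3570)=0.0000; B=V−Δ·S=0.0000
Node (3,1) S=55.3920: V=(p*·0.0000+(1−p*)·0.0000)/1.07=0.0000; Δ=(0.0000−0.0000)/(60.9312−34.3431)=0.0000; B=V−Δ·S=0.0000
Node (3,2) S=98.2762: V=(p*·108.1038+(1−p*)·0.0000)/1.07=94.7171; Δ=(108.1038−0.0000)/(108.1038−60.9312)=2.2917; B=V−Δ·S=-130.4992
Node (3,3) S=174.3610: V=(p*·191.7971+(1−p*)·108.1038)/1.07=174.3610; Δ=(191.7971−108.1038)/(191.7971−108.1038)=1.0000; B=V−Δ·S=0.0000
Node (2,0) S=50.3564: V=(p*·0.0000+(1−p*)·0.0000)/1.07=0.0000; Δ=(0.0000−0.0000)/(55.3920−31.2210)=0.0000; B=V−Δ·S=0.0000
Node (2,1) S=89.3420: V=(p*·94.7171+(1−p*)·0.0000)/1.07=82.9881; Δ=(94.7171−0.0000)/(98.2762−55.3920)=2.2087; B=V−Δ·S=-114.3392
Node (2,2) S=158.5100: V=(p*·174.3610+(1−p*)·94.7171)/1.07=158.3021; Δ=(174.3610−94.7171)/(174.3610−98.2762)=1.0468; B=V−Δ·S=-7.6226
Node (1,0) S=81.2200: V=(p*·82.9881+(1−p*)·0.0000)/1.07=72.7116; Δ=(82.9881−0.0000)/(89.3420−50.3564)=2.1287; B=V−Δ·S=-100.1804
Node (1,1) S=144.1000: V=(p*·158.3021+(1−p*)·82.9881)/1.07=143.5467; Δ=(158.3021−82.9881)/(158.5100−89.3420)=1.0889; B=V−Δ·S=-13.3574
Node (0,0) S=131.0000: V=(p*·143.5467+(1−p*)·72.7116)/1.07=130.0182; Δ=(143.5467−72.7116)/(144.1000−81.2200)=1.1265; B=V−Δ·S=-17.5550
Check: Δ(0,0)·S0 + B(0,0) = 130.0182 = V0.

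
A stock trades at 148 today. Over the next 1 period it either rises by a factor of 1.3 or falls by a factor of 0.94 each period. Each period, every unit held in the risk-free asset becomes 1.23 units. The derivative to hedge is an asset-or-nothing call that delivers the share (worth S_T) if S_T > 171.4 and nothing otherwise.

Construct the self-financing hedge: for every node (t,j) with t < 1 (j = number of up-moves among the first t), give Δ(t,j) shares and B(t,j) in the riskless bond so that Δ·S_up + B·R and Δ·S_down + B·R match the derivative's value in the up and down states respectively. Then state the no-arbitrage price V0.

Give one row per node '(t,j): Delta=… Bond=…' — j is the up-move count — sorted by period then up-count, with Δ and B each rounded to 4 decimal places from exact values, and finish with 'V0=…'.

Risk-neutral probability p* = (R−d)/(u−d) = (1.23−0.94)/(1.3−0.94) = 0.8056.
At expiry t=1: V(1,0)=0.0000, V(1,1)=192.4000
Node (0,0) S=148.0000: V=(p*·192.4000+(1−p*)·0.0000)/1.23=126.0072; Δ=(192.4000−0.0000)/(192.4000−139.1200)=3.6111; B=V−Δ·S=-408.4372
Check: Δ(0,0)·S0 + B(0,0) = 126.0072 = V0.

(0,0): Delta=3.6111 Bond=-408.4372
V0=126.0072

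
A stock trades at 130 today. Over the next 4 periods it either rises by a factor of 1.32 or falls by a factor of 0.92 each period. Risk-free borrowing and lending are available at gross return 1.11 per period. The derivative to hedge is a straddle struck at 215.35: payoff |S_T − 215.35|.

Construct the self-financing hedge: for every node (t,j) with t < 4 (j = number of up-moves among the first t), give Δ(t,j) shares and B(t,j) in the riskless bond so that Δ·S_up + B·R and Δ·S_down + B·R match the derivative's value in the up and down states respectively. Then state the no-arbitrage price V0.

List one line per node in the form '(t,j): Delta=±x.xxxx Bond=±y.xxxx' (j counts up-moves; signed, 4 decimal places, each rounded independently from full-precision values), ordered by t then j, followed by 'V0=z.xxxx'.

Since d<R<u, set p* = (R−d)/(u−d) = 0.4750; price each node as the discounted p*-expectation of its children.
At expiry t=4: V(4,0)=122.2189, V(4,1)=81.7271, V(4,2)=23.6302, V(4,3)=59.7262, V(4,4)=179.3245
(3,0): S=101.2294. Δ = (V_up−V_dn)/(S_up−S_dn) = (81.7271−122.2189)/(133.6229−93.1311) = -1.0000. V = [p*·81.7271 + (1−p*)·122.2189]/1.11 = 92.7796. B = V − Δ·S = 194.0090.
(3,1): S=145.2422. Δ = (V_up−V_dn)/(S_up−S_dn) = (23.6302−81.7271)/(191.7198−133.6229) = -1.0000. V = [p*·23.6302 + (1−p*)·81.7271]/1.11 = 48.7668. B = V − Δ·S = 194.0090.
(3,2): S=208.3910. Δ = (V_up−V_dn)/(S_up−S_dn) = (59.7262−23.6302)/(275.0762−191.7198) = 0.4330. V = [p*·59.7262 + (1−p*)·23.6302]/1.11 = 36.7350. B = V − Δ·S = -53.5049.
(3,3): S=298.9958. Δ = (V_up−V_dn)/(S_up−S_dn) = (179.3245−59.7262)/(394.6745−275.0762) = 1.0000. V = [p*·179.3245 + (1−p*)·59.7262]/1.11 = 104.9868. B = V − Δ·S = -194.0090.
(2,0): S=110.0320. Δ = (V_up−V_dn)/(S_up−S_dn) = (48.7668−92.7796)/(145.2422−101.2294) = -1.0000. V = [p*·48.7668 + (1−p*)·92.7796]/1.11 = 64.7509. B = V − Δ·S = 174.7829.
(2,1): S=157.8720. Δ = (V_up−V_dn)/(S_up−S_dn) = (36.7350−48.7668)/(208.3910−145.2422) = -0.1905. V = [p*·36.7350 + (1−p*)·48.7668]/1.11 = 38.7853. B = V − Δ·S = 68.8648.
(2,2): S=226.5120. Δ = (V_up−V_dn)/(S_up−S_dn) = (104.9868−36.7350)/(298.9958−208.3910) = 0.7533. V = [p*·104.9868 + (1−p*)·36.7350]/1.11 = 62.3014. B = V − Δ·S = -108.3282.
(1,0): S=119.6000. Δ = (V_up−V_dn)/(S_up−S_dn) = (38.7853−64.7509)/(157.8720−110.0320) = -0.5428. V = [p*·38.7853 + (1−p*)·64.7509]/1.11 = 47.2227. B = V − Δ·S = 112.1368.
(1,1): S=171.6000. Δ = (V_up−V_dn)/(S_up−S_dn) = (62.3014−38.7853)/(226.5120−157.8720) = 0.3426. V = [p*·62.3014 + (1−p*)·38.7853]/1.11 = 45.0049. B = V − Δ·S = -13.7855.
(0,0): S=130.0000. Δ = (V_up−V_dn)/(S_up−S_dn) = (45.0049−47.2227)/(171.6000−119.6000) = -0.0427. V = [p*·45.0049 + (1−p*)·47.2227]/1.11 = 41.5939. B = V − Δ·S = 47.1385.
The time-0 hedge costs 41.5939, which is the no-arbitrage price.

(0,0): Delta=-0.0427 Bond=47.1385
(1,0): Delta=-0.5428 Bond=112.1368
(1,1): Delta=0.3426 Bond=-13.7855
(2,0): Delta=-1.0000 Bond=174.7829
(2,1): Delta=-0.1905 Bond=68.8648
(2,2): Delta=0.7533 Bond=-108.3282
(3,0): Delta=-1.0000 Bond=194.0090
(3,1): Delta=-1.0000 Bond=194.0090
(3,2): Delta=0.4330 Bond=-53.5049
(3,3): Delta=1.0000 Bond=-194.0090
V0=41.5939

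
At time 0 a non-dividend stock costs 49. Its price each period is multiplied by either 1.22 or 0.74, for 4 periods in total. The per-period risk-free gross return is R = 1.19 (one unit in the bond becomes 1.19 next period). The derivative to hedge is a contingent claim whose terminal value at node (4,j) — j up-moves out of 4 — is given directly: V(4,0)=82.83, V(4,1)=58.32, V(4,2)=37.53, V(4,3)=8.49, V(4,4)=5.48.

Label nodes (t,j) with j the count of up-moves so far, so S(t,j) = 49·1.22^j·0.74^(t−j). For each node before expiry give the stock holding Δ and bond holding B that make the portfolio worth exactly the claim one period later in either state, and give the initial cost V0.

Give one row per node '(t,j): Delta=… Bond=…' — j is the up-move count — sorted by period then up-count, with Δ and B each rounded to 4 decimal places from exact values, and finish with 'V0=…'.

The replicating-portfolio and risk-neutral prices coincide; use p* = (1.19−0.74)/(1.22−0.74) = 0.9375 for the latter.
Terminal values V(4,·): V(4,0)=82.8300, V(4,1)=58.3200, V(4,2)=37.5300, V(4,3)=8.4900, V(4,4)=5.4800
(3,0): S=19.8560. Δ = (V_up−V_dn)/(S_up−S_dn) = (58.3200−82.8300)/(24.2243−14.6934) = -2.5716. V = [p*·58.3200 + (1−p*)·82.8300]/1.19 = 50.2957. B = V − Δ·S = 101.3582.
(3,1): S=32.7355. Δ = (V_up−V_dn)/(S_up−S_dn) = (37.5300−58.3200)/(39.9373−24.2243) = -1.3231. V = [p*·37.5300 + (1−p*)·58.3200]/1.19 = 32.6297. B = V − Δ·S = 75.9422.
(3,2): S=53.9694. Δ = (V_up−V_dn)/(S_up−S_dn) = (8.4900−37.5300)/(65.8426−39.9373) = -1.1210. V = [p*·8.4900 + (1−p*)·37.5300]/1.19 = 8.6597. B = V − Δ·S = 69.1597.
(3,3): S=88.9766. Δ = (V_up−V_dn)/(S_up−S_dn) = (5.4800−8.4900)/(108.5514−65.8426) = -0.0705. V = [p*·5.4800 + (1−p*)·8.4900]/1.19 = 4.7631. B = V − Δ·S = 11.0340.
(2,0): S=26.8324. Δ = (V_up−V_dn)/(S_up−S_dn) = (32.6297−50.2957)/(32.7355−19.8560) = -1.3716. V = [p*·32.6297 + (1−p*)·50.2957]/1.19 = 28.3478. B = V − Δ·S = 65.1519.
(2,1): S=44.2372. Δ = (V_up−V_dn)/(S_up−S_dn) = (8.6597−32.6297)/(53.9694−32.7355) = -1.1289. V = [p*·8.6597 + (1−p*)·32.6297]/1.19 = 8.5360. B = V − Δ·S = 58.4736.
(2,2): S=72.9316. Δ = (V_up−V_dn)/(S_up−S_dn) = (4.7631−8.6597)/(88.9766−53.9694) = -0.1113. V = [p*·4.7631 + (1−p*)·8.6597]/1.19 = 4.2073. B = V − Δ·S = 12.3251.
(1,0): S=36.2600. Δ = (V_up−V_dn)/(S_up−S_dn) = (8.5360−28.3478)/(44.2372−26.8324) = -1.1383. V = [p*·8.5360 + (1−p*)·28.3478]/1.19 = 8.2136. B = V − Δ·S = 49.4882.
(1,1): S=59.7800. Δ = (V_up−V_dn)/(S_up−S_dn) = (4.2073−8.5360)/(72.9316−44.2372) = -0.1509. V = [p*·4.2073 + (1−p*)·8.5360]/1.19 = 3.7629. B = V − Δ·S = 12.7810.
(0,0): S=49.0000. Δ = (V_up−V_dn)/(S_up−S_dn) = (3.7629−8.2136)/(59.7800−36.2600) = -0.1892. V = [p*·3.7629 + (1−p*)·8.2136]/1.19 = 3.3958. B = V − Δ·S = 12.6682.
The time-0 hedge costs 3.3958, which is the no-arbitrage price.

(0,0): Delta=-0.1892 Bond=12.6682
(1,0): Delta=-1.1383 Bond=49.4882
(1,1): Delta=-0.1509 Bond=12.7810
(2,0): Delta=-1.3716 Bond=65.1519
(2,1): Delta=-1.1289 Bond=58.4736
(2,2): Delta=-0.1113 Bond=12.3251
(3,0): Delta=-2.5716 Bond=101.3582
(3,1): Delta=-1.3231 Bond=75.9422
(3,2): Delta=-1.1210 Bond=69.1597
(3,3): Delta=-0.0705 Bond=11.0340
V0=3.3958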